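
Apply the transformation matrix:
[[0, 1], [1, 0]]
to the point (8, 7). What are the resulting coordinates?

Matrix multiplication:
[[0, 1], [1, 0]] × [8, 7]ᵀ
= [(0)(8) + (1)(7), (1)(8) + (0)(7)]ᵀ
= [7, 8]ᵀ
Result: (7, 8)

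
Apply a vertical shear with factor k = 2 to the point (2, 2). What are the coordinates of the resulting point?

Shear matrix for vertical shear with factor k = 2:
[[1, 0], [2, 1]]
Result: (2, 2) → (2, 6)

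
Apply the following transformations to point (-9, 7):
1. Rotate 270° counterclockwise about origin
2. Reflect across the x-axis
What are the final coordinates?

Step 1: Rotate 270° → (7, 9)
Step 2: Reflect across x-axis → (7, -9)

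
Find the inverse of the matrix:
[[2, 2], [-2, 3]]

For [[a,b],[c,d]], inverse = (1/det)·[[d,-b],[-c,a]]
det = (2)(3) - (2)(-2) = 6 - -4 = 10
Inverse = (1/10)·[[3, -2], [2, 2]]
= [[3/10, -1/5], [1/5, 1/5]]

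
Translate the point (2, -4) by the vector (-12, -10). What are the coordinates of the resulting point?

Translation by (-12, -10) (homogeneous matrix [[1, 0, -12], [0, 1, -10], [0, 0, 1]]):
x' = 2 + -12 = -10
y' = -4 + -10 = -14
Result: (-10, -14)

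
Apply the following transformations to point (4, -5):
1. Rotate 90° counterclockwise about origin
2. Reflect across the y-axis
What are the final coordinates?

Step 1: Rotate 90° → (5, 4)
Step 2: Reflect across y-axis → (-5, 4)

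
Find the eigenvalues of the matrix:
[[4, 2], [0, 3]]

Characteristic equation: det(A - λI) = 0
λ² - (trace)λ + (det) = 0
trace = 4 + 3 = 7, det = (4)(3) - (2)(0) = 12
λ² - (7)λ + (12) = 0
λ = (7 ± √((7)² - 4·(12))) / 2 = (7 ± √1) / 2
Solving: λ = 3, 4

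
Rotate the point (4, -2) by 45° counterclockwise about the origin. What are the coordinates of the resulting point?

Rotation matrix for 45°: [[cos 45°, -sin 45°], [sin 45°, cos 45°]] ≈ [[0.707107, -0.707107], [0.707107, 0.707107]]
[[0.707107, -0.707107], [0.707107, 0.707107]] × [4, -2]ᵀ ≈ [4.2426, 1.4142]ᵀ
Result: (4.2426, 1.4142)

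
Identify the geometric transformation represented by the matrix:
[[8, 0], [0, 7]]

This matrix represents: non-uniform scaling by sx = 8, sy = 7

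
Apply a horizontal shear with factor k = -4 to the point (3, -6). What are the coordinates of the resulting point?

Shear matrix for horizontal shear with factor k = -4:
[[1, -4], [0, 1]]
Result: (3, -6) → (27, -6)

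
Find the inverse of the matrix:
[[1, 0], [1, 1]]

For [[a,b],[c,d]], inverse = (1/det)·[[d,-b],[-c,a]]
det = (1)(1) - (0)(1) = 1 - 0 = 1
Inverse = [[1, 0], [-1, 1]]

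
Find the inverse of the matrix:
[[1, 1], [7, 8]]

For [[a,b],[c,d]], inverse = (1/det)·[[d,-b],[-c,a]]
det = (1)(8) - (1)(7) = 8 - 7 = 1
Inverse = [[8, -1], [-7, 1]]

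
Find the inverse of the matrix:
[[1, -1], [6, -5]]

For [[a,b],[c,d]], inverse = (1/det)·[[d,-b],[-c,a]]
det = (1)(-5) - (-1)(6) = -5 - -6 = 1
Inverse = [[-5, 1], [-6, 1]]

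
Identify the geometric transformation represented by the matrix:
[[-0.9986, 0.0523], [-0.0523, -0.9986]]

This matrix represents: rotation by 183° counterclockwise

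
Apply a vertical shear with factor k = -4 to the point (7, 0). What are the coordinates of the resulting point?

Shear matrix for vertical shear with factor k = -4:
[[1, 0], [-4, 1]]
Result: (7, 0) → (7, -28)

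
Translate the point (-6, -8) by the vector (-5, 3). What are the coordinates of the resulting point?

Translation by (-5, 3) (homogeneous matrix [[1, 0, -5], [0, 1, 3], [0, 0, 1]]):
x' = -6 + -5 = -11
y' = -8 + 3 = -5
Result: (-11, -5)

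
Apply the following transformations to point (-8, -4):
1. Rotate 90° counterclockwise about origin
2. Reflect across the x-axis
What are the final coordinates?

Step 1: Rotate 90° → (4, -8)
Step 2: Reflect across x-axis → (4, 8)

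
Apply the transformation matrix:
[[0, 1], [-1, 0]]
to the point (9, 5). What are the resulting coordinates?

Matrix multiplication:
[[0, 1], [-1, 0]] × [9, 5]ᵀ
= [(0)(9) + (1)(5), (-1)(9) + (0)(5)]ᵀ
= [5, -9]ᵀ
Result: (5, -9)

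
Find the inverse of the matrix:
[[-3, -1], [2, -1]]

For [[a,b],[c,d]], inverse = (1/det)·[[d,-b],[-c,a]]
det = (-3)(-1) - (-1)(2) = 3 - -2 = 5
Inverse = (1/5)·[[-1, 1], [-2, -3]]
= [[-1/5, 1/5], [-2/5, -3/5]]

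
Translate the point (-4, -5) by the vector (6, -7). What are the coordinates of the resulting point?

Translation by (6, -7) (homogeneous matrix [[1, 0, 6], [0, 1, -7], [0, 0, 1]]):
x' = -4 + 6 = 2
y' = -5 + -7 = -12
Result: (2, -12)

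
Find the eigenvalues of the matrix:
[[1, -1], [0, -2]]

Characteristic equation: det(A - λI) = 0
λ² - (trace)λ + (det) = 0
trace = 1 + -2 = -1, det = (1)(-2) - (-1)(0) = -2
λ² - (-1)λ + (-2) = 0
λ = (-1 ± √((-1)² - 4·(-2))) / 2 = (-1 ± √9) / 2
Solving: λ = -2, 1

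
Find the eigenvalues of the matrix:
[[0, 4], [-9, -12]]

Characteristic equation: det(A - λI) = 0
λ² - (trace)λ + (det) = 0
trace = 0 + -12 = -12, det = (0)(-12) - (4)(-9) = 36
λ² - (-12)λ + (36) = 0
λ = (-12 ± √((-12)² - 4·(36))) / 2 = (-12 ± √0) / 2
Solving: λ = -6, -6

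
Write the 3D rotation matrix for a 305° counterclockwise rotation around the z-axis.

Rotation matrix for counterclockwise 305° around z-axis:
cos(305°) = 0.5736, sin(305°) = -0.8192
Result: [[0.5736, 0.8192, 0], [-0.8192, 0.5736, 0], [0, 0, 1]]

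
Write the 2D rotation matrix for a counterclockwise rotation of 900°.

Rotation matrix formula: [[cos θ, -sin θ], [sin θ, cos θ]]
For θ = 900°:
cos(900°) = -1
sin(900°) = 0
Result: [[-1, 0], [0, -1]]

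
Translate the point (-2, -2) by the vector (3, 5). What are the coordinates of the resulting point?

Translation by (3, 5) (homogeneous matrix [[1, 0, 3], [0, 1, 5], [0, 0, 1]]):
x' = -2 + 3 = 1
y' = -2 + 5 = 3
Result: (1, 3)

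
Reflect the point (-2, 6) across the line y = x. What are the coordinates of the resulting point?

Reflection across line y = x: (-2, 6) → (6, -2)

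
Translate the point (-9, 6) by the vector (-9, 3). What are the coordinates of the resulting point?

Translation by (-9, 3) (homogeneous matrix [[1, 0, -9], [0, 1, 3], [0, 0, 1]]):
x' = -9 + -9 = -18
y' = 6 + 3 = 9
Result: (-18, 9)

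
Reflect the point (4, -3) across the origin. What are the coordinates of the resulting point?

Reflection across origin: (4, -3) → (-4, 3)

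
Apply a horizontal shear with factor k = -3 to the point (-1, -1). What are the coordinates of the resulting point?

Shear matrix for horizontal shear with factor k = -3:
[[1, -3], [0, 1]]
Result: (-1, -1) → (2, -1)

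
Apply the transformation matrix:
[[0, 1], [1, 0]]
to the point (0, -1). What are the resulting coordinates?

Matrix multiplication:
[[0, 1], [1, 0]] × [0, -1]ᵀ
= [(0)(0) + (1)(-1), (1)(0) + (0)(-1)]ᵀ
= [-1, 0]ᵀ
Result: (-1, 0)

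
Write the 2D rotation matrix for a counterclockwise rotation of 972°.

Rotation matrix formula: [[cos θ, -sin θ], [sin θ, cos θ]]
For θ = 972°:
cos(972°) = -0.3090
sin(972°) = -0.9511
Result: [[-0.3090, 0.9511], [-0.9511, -0.3090]]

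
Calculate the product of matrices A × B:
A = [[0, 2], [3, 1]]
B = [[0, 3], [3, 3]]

Matrix multiplication:
C[0][0] = 0×0 + 2×3 = 6
C[0][1] = 0×3 + 2×3 = 6
C[1][0] = 3×0 + 1×3 = 3
C[1][1] = 3×3 + 1×3 = 12
Result: [[6, 6], [3, 12]]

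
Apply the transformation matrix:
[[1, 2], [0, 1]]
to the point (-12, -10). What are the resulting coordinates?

Matrix multiplication:
[[1, 2], [0, 1]] × [-12, -10]ᵀ
= [(1)(-12) + (2)(-10), (0)(-12) + (1)(-10)]ᵀ
= [-32, -10]ᵀ
Result: (-32, -10)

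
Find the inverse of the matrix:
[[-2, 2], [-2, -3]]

For [[a,b],[c,d]], inverse = (1/det)·[[d,-b],[-c,a]]
det = (-2)(-3) - (2)(-2) = 6 - -4 = 10
Inverse = (1/10)·[[-3, -2], [2, -2]]
= [[-3/10, -1/5], [1/5, -1/5]]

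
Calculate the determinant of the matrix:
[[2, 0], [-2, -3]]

For a 2×2 matrix [[a, b], [c, d]], det = ad - bc
det = (2)(-3) - (0)(-2) = -6 - 0 = -6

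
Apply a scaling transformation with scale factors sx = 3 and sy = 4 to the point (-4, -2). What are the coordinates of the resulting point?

Scaling matrix:
[[3, 0], [0, 4]]
Result: (-4 × 3, -2 × 4) = (-12, -8)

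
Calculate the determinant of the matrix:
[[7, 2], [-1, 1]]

For a 2×2 matrix [[a, b], [c, d]], det = ad - bc
det = (7)(1) - (2)(-1) = 7 - -2 = 9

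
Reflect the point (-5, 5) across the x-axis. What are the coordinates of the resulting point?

Reflection across x-axis: (-5, 5) → (-5, -5)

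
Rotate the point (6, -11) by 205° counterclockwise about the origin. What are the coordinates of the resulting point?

Rotation matrix for 205°: [[cos 205°, -sin 205°], [sin 205°, cos 205°]] ≈ [[-0.906308, 0.422618], [-0.422618, -0.906308]]
[[-0.906308, 0.422618], [-0.422618, -0.906308]] × [6, -11]ᵀ ≈ [-10.0866, 7.4337]ᵀ
Result: (-10.0866, 7.4337)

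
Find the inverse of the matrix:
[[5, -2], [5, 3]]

For [[a,b],[c,d]], inverse = (1/det)·[[d,-b],[-c,a]]
det = (5)(3) - (-2)(5) = 15 - -10 = 25
Inverse = (1/25)·[[3, 2], [-5, 5]]
= [[3/25, 2/25], [-1/5, 1/5]]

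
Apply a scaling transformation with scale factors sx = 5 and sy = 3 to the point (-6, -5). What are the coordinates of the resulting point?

Scaling matrix:
[[5, 0], [0, 3]]
Result: (-6 × 5, -5 × 3) = (-30, -15)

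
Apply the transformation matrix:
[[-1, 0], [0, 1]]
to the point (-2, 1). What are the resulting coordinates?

Matrix multiplication:
[[-1, 0], [0, 1]] × [-2, 1]ᵀ
= [(-1)(-2) + (0)(1), (0)(-2) + (1)(1)]ᵀ
= [2, 1]ᵀ
Result: (2, 1)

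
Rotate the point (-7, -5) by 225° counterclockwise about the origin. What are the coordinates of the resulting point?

Rotation matrix for 225°: [[cos 225°, -sin 225°], [sin 225°, cos 225°]] ≈ [[-0.707107, 0.707107], [-0.707107, -0.707107]]
[[-0.707107, 0.707107], [-0.707107, -0.707107]] × [-7, -5]ᵀ ≈ [1.4142, 8.4853]ᵀ
Result: (1.4142, 8.4853)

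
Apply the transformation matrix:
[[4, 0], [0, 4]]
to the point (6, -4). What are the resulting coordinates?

Matrix multiplication:
[[4, 0], [0, 4]] × [6, -4]ᵀ
= [(4)(6) + (0)(-4), (0)(6) + (4)(-4)]ᵀ
= [24, -16]ᵀ
Result: (24, -16)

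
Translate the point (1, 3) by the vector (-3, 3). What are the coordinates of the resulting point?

Translation by (-3, 3) (homogeneous matrix [[1, 0, -3], [0, 1, 3], [0, 0, 1]]):
x' = 1 + -3 = -2
y' = 3 + 3 = 6
Result: (-2, 6)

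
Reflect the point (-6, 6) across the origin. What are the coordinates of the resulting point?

Reflection across origin: (-6, 6) → (6, -6)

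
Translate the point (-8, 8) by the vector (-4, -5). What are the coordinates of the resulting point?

Translation by (-4, -5) (homogeneous matrix [[1, 0, -4], [0, 1, -5], [0, 0, 1]]):
x' = -8 + -4 = -12
y' = 8 + -5 = 3
Result: (-12, 3)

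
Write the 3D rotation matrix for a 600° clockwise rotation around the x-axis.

Rotation matrix for clockwise 600° around x-axis:
A clockwise rotation by 600° is a counterclockwise rotation by -600°.
cos(-600°) = -1/2, sin(-600°) = √3/2
Result: [[1, 0, 0], [0, -1/2, -√3/2], [0, √3/2, -1/2]]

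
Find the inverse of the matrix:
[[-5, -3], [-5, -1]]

For [[a,b],[c,d]], inverse = (1/det)·[[d,-b],[-c,a]]
det = (-5)(-1) - (-3)(-5) = 5 - 15 = -10
Inverse = (1/-10)·[[-1, 3], [5, -5]]
= [[1/10, -3/10], [-1/2, 1/2]]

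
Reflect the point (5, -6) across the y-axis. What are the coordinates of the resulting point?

Reflection across y-axis: (5, -6) → (-5, -6)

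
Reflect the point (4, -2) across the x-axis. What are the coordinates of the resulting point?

Reflection across x-axis: (4, -2) → (4, 2)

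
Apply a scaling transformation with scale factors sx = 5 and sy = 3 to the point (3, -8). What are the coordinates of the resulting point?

Scaling matrix:
[[5, 0], [0, 3]]
Result: (3 × 5, -8 × 3) = (15, -24)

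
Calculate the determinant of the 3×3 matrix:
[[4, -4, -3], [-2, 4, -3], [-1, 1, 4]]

Expansion along first row:
det = 4·det([[4,-3],[1,4]]) - -4·det([[-2,-3],[-1,4]]) + -3·det([[-2,4],[-1,1]])
    = 4·(4·4 - -3·1) - -4·(-2·4 - -3·-1) + -3·(-2·1 - 4·-1)
    = 4·19 - -4·-11 + -3·2
    = 76 + -44 + -6 = 26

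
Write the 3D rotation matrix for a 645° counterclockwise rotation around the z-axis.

Rotation matrix for counterclockwise 645° around z-axis:
cos(645°) = 0.2588, sin(645°) = -0.9659
Result: [[0.2588, 0.9659, 0], [-0.9659, 0.2588, 0], [0, 0, 1]]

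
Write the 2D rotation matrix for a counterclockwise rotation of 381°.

Rotation matrix formula: [[cos θ, -sin θ], [sin θ, cos θ]]
For θ = 381°:
cos(381°) = 0.9336
sin(381°) = 0.3584
Result: [[0.9336, -0.3584], [0.3584, 0.9336]]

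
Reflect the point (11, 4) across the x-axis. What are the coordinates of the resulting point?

Reflection across x-axis: (11, 4) → (11, -4)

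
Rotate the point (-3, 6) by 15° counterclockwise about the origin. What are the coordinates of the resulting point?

Rotation matrix for 15°: [[cos 15°, -sin 15°], [sin 15°, cos 15°]] ≈ [[0.965926, -0.258819], [0.258819, 0.965926]]
[[0.965926, -0.258819], [0.258819, 0.965926]] × [-3, 6]ᵀ ≈ [-4.4507, 5.0191]ᵀ
Result: (-4.4507, 5.0191)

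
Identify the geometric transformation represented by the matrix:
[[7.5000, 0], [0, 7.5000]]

This matrix represents: uniform scaling by factor 7.5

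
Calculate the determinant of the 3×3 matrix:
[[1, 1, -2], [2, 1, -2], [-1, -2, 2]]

Expansion along first row:
det = 1·det([[1,-2],[-2,2]]) - 1·det([[2,-2],[-1,2]]) + -2·det([[2,1],[-1,-2]])
    = 1·(1·2 - -2·-2) - 1·(2·2 - -2·-1) + -2·(2·-2 - 1·-1)
    = 1·-2 - 1·2 + -2·-3
    = -2 + -2 + 6 = 2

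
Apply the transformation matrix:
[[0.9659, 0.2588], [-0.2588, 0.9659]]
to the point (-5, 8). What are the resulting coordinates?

Matrix multiplication:
[[0.9659, 0.2588], [-0.2588, 0.9659]] × [-5, 8]ᵀ
= [(0.9659)(-5) + (0.2588)(8), (-0.2588)(-5) + (0.9659)(8)]ᵀ
= [-2.7591, 9.0212]ᵀ
Result: (-2.7591, 9.0212)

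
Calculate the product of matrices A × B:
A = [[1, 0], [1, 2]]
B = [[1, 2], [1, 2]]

Matrix multiplication:
C[0][0] = 1×1 + 0×1 = 1
C[0][1] = 1×2 + 0×2 = 2
C[1][0] = 1×1 + 2×1 = 3
C[1][1] = 1×2 + 2×2 = 6
Result: [[1, 2], [3, 6]]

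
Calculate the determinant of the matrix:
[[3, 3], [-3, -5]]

For a 2×2 matrix [[a, b], [c, d]], det = ad - bc
det = (3)(-5) - (3)(-3) = -15 - -9 = -6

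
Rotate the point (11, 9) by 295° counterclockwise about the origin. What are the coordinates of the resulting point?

Rotation matrix for 295°: [[cos 295°, -sin 295°], [sin 295°, cos 295°]] ≈ [[0.422618, 0.906308], [-0.906308, 0.422618]]
[[0.422618, 0.906308], [-0.906308, 0.422618]] × [11, 9]ᵀ ≈ [12.8056, -6.1658]ᵀ
Result: (12.8056, -6.1658)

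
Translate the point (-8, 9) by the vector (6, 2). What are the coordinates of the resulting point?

Translation by (6, 2) (homogeneous matrix [[1, 0, 6], [0, 1, 2], [0, 0, 1]]):
x' = -8 + 6 = -2
y' = 9 + 2 = 11
Result: (-2, 11)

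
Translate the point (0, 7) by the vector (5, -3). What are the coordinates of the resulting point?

Translation by (5, -3) (homogeneous matrix [[1, 0, 5], [0, 1, -3], [0, 0, 1]]):
x' = 0 + 5 = 5
y' = 7 + -3 = 4
Result: (5, 4)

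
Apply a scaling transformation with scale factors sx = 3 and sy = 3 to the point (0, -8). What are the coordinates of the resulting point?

Scaling matrix:
[[3, 0], [0, 3]]
Result: (0 × 3, -8 × 3) = (0, -24)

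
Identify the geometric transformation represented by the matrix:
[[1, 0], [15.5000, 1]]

This matrix represents: vertical shear with factor 15.5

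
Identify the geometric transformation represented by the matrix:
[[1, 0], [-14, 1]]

This matrix represents: vertical shear with factor -14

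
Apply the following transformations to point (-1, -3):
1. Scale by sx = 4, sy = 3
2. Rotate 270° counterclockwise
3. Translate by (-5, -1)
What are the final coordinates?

Step 1: Scale → (-4, -9)
Step 2: Rotate 270° → (-9, 4)
Step 3: Translate → (-14, 3)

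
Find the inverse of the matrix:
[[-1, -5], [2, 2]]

For [[a,b],[c,d]], inverse = (1/det)·[[d,-b],[-c,a]]
det = (-1)(2) - (-5)(2) = -2 - -10 = 8
Inverse = (1/8)·[[2, 5], [-2, -1]]
= [[1/4, 5/8], [-1/4, -1/8]]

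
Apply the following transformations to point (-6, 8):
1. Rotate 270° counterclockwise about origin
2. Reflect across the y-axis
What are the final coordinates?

Step 1: Rotate 270° → (8, 6)
Step 2: Reflect across y-axis → (-8, 6)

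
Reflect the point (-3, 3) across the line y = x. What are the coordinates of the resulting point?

Reflection across line y = x: (-3, 3) → (3, -3)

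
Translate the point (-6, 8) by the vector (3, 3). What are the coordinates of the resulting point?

Translation by (3, 3) (homogeneous matrix [[1, 0, 3], [0, 1, 3], [0, 0, 1]]):
x' = -6 + 3 = -3
y' = 8 + 3 = 11
Result: (-3, 11)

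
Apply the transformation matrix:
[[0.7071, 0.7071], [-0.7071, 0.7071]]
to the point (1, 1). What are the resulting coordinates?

Matrix multiplication:
[[0.7071, 0.7071], [-0.7071, 0.7071]] × [1, 1]ᵀ
= [(0.7071)(1) + (0.7071)(1), (-0.7071)(1) + (0.7071)(1)]ᵀ
= [1.4142, 0]ᵀ
Result: (1.4142, 0)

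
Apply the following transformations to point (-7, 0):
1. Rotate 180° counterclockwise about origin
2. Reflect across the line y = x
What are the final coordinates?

Step 1: Rotate 180° → (7, 0)
Step 2: Reflect across line y = x → (0, 7)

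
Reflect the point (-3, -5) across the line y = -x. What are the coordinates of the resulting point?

Reflection across line y = -x: (-3, -5) → (5, 3)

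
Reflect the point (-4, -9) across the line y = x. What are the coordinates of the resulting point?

Reflection across line y = x: (-4, -9) → (-9, -4)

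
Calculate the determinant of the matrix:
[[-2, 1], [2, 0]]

For a 2×2 matrix [[a, b], [c, d]], det = ad - bc
det = (-2)(0) - (1)(2) = 0 - 2 = -2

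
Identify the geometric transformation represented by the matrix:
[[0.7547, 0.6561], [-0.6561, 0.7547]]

This matrix represents: rotation by 319° counterclockwise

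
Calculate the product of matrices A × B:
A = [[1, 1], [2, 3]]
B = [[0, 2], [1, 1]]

Matrix multiplication:
C[0][0] = 1×0 + 1×1 = 1
C[0][1] = 1×2 + 1×1 = 3
C[1][0] = 2×0 + 3×1 = 3
C[1][1] = 2×2 + 3×1 = 7
Result: [[1, 3], [3, 7]]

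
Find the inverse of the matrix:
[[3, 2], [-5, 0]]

For [[a,b],[c,d]], inverse = (1/det)·[[d,-b],[-c,a]]
det = (3)(0) - (2)(-5) = 0 - -10 = 10
Inverse = (1/10)·[[0, -2], [5, 3]]
= [[0, -1/5], [1/2, 3/10]]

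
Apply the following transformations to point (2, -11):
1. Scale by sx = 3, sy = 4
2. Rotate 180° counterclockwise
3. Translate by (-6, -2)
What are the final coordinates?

Step 1: Scale → (6, -44)
Step 2: Rotate 180° → (-6, 44)
Step 3: Translate → (-12, 42)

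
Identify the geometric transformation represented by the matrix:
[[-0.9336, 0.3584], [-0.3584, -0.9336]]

This matrix represents: rotation by 201° counterclockwise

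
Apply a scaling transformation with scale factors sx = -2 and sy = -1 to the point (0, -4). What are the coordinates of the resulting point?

Scaling matrix:
[[-2, 0], [0, -1]]
Result: (0 × -2, -4 × -1) = (0, 4)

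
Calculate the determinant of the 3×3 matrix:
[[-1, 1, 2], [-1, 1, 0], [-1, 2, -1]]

Expansion along first row:
det = -1·det([[1,0],[2,-1]]) - 1·det([[-1,0],[-1,-1]]) + 2·det([[-1,1],[-1,2]])
    = -1·(1·-1 - 0·2) - 1·(-1·-1 - 0·-1) + 2·(-1·2 - 1·-1)
    = -1·-1 - 1·1 + 2·-1
    = 1 + -1 + -2 = -2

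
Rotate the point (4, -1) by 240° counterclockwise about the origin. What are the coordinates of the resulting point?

Rotation matrix for 240°: [[cos 240°, -sin 240°], [sin 240°, cos 240°]] ≈ [[-0.500000, 0.866025], [-0.866025, -0.500000]]
[[-0.500000, 0.866025], [-0.866025, -0.500000]] × [4, -1]ᵀ ≈ [-2.8660, -2.9641]ᵀ
Result: (-2.8660, -2.9641)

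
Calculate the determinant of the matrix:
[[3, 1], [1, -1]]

For a 2×2 matrix [[a, b], [c, d]], det = ad - bc
det = (3)(-1) - (1)(1) = -3 - 1 = -4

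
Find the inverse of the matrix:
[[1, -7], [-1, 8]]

For [[a,b],[c,d]], inverse = (1/det)·[[d,-b],[-c,a]]
det = (1)(8) - (-7)(-1) = 8 - 7 = 1
Inverse = [[8, 7], [1, 1]]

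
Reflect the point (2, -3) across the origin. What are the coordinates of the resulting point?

Reflection across origin: (2, -3) → (-2, 3)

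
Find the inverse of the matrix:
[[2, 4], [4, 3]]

For [[a,b],[c,d]], inverse = (1/det)·[[d,-b],[-c,a]]
det = (2)(3) - (4)(4) = 6 - 16 = -10
Inverse = (1/-10)·[[3, -4], [-4, 2]]
= [[-3/10, 2/5], [2/5, -1/5]]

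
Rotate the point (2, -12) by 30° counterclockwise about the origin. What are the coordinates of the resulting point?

Rotation matrix for 30°: [[cos 30°, -sin 30°], [sin 30°, cos 30°]] ≈ [[0.866025, -0.500000], [0.500000, 0.866025]]
[[0.866025, -0.500000], [0.500000, 0.866025]] × [2, -12]ᵀ ≈ [7.7321, -9.3923]ᵀ
Result: (7.7321, -9.3923)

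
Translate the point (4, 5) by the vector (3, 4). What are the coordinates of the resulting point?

Translation by (3, 4) (homogeneous matrix [[1, 0, 3], [0, 1, 4], [0, 0, 1]]):
x' = 4 + 3 = 7
y' = 5 + 4 = 9
Result: (7, 9)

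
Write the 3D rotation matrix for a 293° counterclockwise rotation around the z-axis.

Rotation matrix for counterclockwise 293° around z-axis:
cos(293°) = 0.3907, sin(293°) = -0.9205
Result: [[0.3907, 0.9205, 0], [-0.9205, 0.3907, 0], [0, 0, 1]]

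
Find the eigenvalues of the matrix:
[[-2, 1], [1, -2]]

Characteristic equation: det(A - λI) = 0
λ² - (trace)λ + (det) = 0
trace = -2 + -2 = -4, det = (-2)(-2) - (1)(1) = 3
λ² - (-4)λ + (3) = 0
λ = (-4 ± √((-4)² - 4·(3))) / 2 = (-4 ± √4) / 2
Solving: λ = -3, -1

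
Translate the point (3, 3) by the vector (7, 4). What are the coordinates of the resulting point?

Translation by (7, 4) (homogeneous matrix [[1, 0, 7], [0, 1, 4], [0, 0, 1]]):
x' = 3 + 7 = 10
y' = 3 + 4 = 7
Result: (10, 7)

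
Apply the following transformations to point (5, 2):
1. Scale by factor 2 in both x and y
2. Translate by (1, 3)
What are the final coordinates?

Step 1: Scale (5, 2) by 2 → (10, 4)
Step 2: Translate by (1, 3) → (11, 7)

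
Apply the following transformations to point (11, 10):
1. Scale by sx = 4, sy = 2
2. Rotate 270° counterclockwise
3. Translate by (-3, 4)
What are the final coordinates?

Step 1: Scale → (44, 20)
Step 2: Rotate 270° → (20, -44)
Step 3: Translate → (17, -40)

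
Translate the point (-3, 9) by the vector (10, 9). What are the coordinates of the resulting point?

Translation by (10, 9) (homogeneous matrix [[1, 0, 10], [0, 1, 9], [0, 0, 1]]):
x' = -3 + 10 = 7
y' = 9 + 9 = 18
Result: (7, 18)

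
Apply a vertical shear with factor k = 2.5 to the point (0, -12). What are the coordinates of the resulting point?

Shear matrix for vertical shear with factor k = 2.5:
[[1, 0], [2.50, 1]]
Result: (0, -12) → (0, -12)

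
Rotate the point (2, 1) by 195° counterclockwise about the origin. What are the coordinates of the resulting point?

Rotation matrix for 195°: [[cos 195°, -sin 195°], [sin 195°, cos 195°]] ≈ [[-0.965926, 0.258819], [-0.258819, -0.965926]]
[[-0.965926, 0.258819], [-0.258819, -0.965926]] × [2, 1]ᵀ ≈ [-1.6730, -1.4836]ᵀ
Result: (-1.6730, -1.4836)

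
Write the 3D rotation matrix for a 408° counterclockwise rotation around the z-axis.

Rotation matrix for counterclockwise 408° around z-axis:
cos(408°) = 0.6691, sin(408°) = 0.7431
Result: [[0.6691, -0.7431, 0], [0.7431, 0.6691, 0], [0, 0, 1]]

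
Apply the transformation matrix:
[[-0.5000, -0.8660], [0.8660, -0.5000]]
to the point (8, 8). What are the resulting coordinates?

Matrix multiplication:
[[-0.5000, -0.8660], [0.8660, -0.5000]] × [8, 8]ᵀ
= [(-0.5000)(8) + (-0.8660)(8), (0.8660)(8) + (-0.5000)(8)]ᵀ
= [-10.9280, 2.9280]ᵀ
Result: (-10.9280, 2.9280)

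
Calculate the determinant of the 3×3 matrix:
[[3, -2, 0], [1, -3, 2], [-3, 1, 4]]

Expansion along first row:
det = 3·det([[-3,2],[1,4]]) - -2·det([[1,2],[-3,4]]) + 0·det([[1,-3],[-3,1]])
    = 3·(-3·4 - 2·1) - -2·(1·4 - 2·-3) + 0·(1·1 - -3·-3)
    = 3·-14 - -2·10 + 0·-8
    = -42 + 20 + 0 = -22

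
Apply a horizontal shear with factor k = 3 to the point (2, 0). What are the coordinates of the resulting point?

Shear matrix for horizontal shear with factor k = 3:
[[1, 3], [0, 1]]
Result: (2, 0) → (2, 0)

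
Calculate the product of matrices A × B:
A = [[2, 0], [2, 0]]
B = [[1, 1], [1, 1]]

Matrix multiplication:
C[0][0] = 2×1 + 0×1 = 2
C[0][1] = 2×1 + 0×1 = 2
C[1][0] = 2×1 + 0×1 = 2
C[1][1] = 2×1 + 0×1 = 2
Result: [[2, 2], [2, 2]]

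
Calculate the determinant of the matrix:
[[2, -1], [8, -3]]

For a 2×2 matrix [[a, b], [c, d]], det = ad - bc
det = (2)(-3) - (-1)(8) = -6 - -8 = 2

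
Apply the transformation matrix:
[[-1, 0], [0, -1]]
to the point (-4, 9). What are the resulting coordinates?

Matrix multiplication:
[[-1, 0], [0, -1]] × [-4, 9]ᵀ
= [(-1)(-4) + (0)(9), (0)(-4) + (-1)(9)]ᵀ
= [4, -9]ᵀ
Result: (4, -9)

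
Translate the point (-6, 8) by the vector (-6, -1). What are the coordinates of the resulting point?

Translation by (-6, -1) (homogeneous matrix [[1, 0, -6], [0, 1, -1], [0, 0, 1]]):
x' = -6 + -6 = -12
y' = 8 + -1 = 7
Result: (-12, 7)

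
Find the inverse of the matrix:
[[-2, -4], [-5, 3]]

For [[a,b],[c,d]], inverse = (1/det)·[[d,-b],[-c,a]]
det = (-2)(3) - (-4)(-5) = -6 - 20 = -26
Inverse = (1/-26)·[[3, 4], [5, -2]]
= [[-3/26, -2/13], [-5/26, 1/13]]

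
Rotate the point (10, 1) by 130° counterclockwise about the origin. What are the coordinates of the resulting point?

Rotation matrix for 130°: [[cos 130°, -sin 130°], [sin 130°, cos 130°]] ≈ [[-0.642788, -0.766044], [0.766044, -0.642788]]
[[-0.642788, -0.766044], [0.766044, -0.642788]] × [10, 1]ᵀ ≈ [-7.1939, 7.0177]ᵀ
Result: (-7.1939, 7.0177)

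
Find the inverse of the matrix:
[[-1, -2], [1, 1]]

For [[a,b],[c,d]], inverse = (1/det)·[[d,-b],[-c,a]]
det = (-1)(1) - (-2)(1) = -1 - -2 = 1
Inverse = [[1, 2], [-1, -1]]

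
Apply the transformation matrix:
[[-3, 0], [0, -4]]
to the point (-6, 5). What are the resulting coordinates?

Matrix multiplication:
[[-3, 0], [0, -4]] × [-6, 5]ᵀ
= [(-3)(-6) + (0)(5), (0)(-6) + (-4)(5)]ᵀ
= [18, -20]ᵀ
Result: (18, -20)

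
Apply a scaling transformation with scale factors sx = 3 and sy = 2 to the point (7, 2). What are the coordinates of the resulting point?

Scaling matrix:
[[3, 0], [0, 2]]
Result: (7 × 3, 2 × 2) = (21, 4)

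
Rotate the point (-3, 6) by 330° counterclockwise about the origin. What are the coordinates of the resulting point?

Rotation matrix for 330°: [[cos 330°, -sin 330°], [sin 330°, cos 330°]] ≈ [[0.866025, 0.500000], [-0.500000, 0.866025]]
[[0.866025, 0.500000], [-0.500000, 0.866025]] × [-3, 6]ᵀ ≈ [0.4019, 6.6962]ᵀ
Result: (0.4019, 6.6962)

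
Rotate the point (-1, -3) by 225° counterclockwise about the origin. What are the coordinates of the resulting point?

Rotation matrix for 225°: [[cos 225°, -sin 225°], [sin 225°, cos 225°]] ≈ [[-0.707107, 0.707107], [-0.707107, -0.707107]]
[[-0.707107, 0.707107], [-0.707107, -0.707107]] × [-1, -3]ᵀ ≈ [-1.4142, 2.8284]ᵀ
Result: (-1.4142, 2.8284)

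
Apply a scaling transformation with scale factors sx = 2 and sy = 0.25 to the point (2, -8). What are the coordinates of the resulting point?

Scaling matrix:
[[2, 0], [0, 0.25]]
Result: (2 × 2, -8 × 0.25) = (4, -2)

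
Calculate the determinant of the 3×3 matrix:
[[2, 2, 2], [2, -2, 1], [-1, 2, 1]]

Expansion along first row:
det = 2·det([[-2,1],[2,1]]) - 2·det([[2,1],[-1,1]]) + 2·det([[2,-2],[-1,2]])
    = 2·(-2·1 - 1·2) - 2·(2·1 - 1·-1) + 2·(2·2 - -2·-1)
    = 2·-4 - 2·3 + 2·2
    = -8 + -6 + 4 = -10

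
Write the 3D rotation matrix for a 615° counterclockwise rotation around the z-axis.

Rotation matrix for counterclockwise 615° around z-axis:
cos(615°) = -0.2588, sin(615°) = -0.9659
Result: [[-0.2588, 0.9659, 0], [-0.9659, -0.2588, 0], [0, 0, 1]]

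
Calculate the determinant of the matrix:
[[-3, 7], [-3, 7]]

For a 2×2 matrix [[a, b], [c, d]], det = ad - bc
det = (-3)(7) - (7)(-3) = -21 - -21 = 0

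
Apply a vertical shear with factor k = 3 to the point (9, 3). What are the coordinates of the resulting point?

Shear matrix for vertical shear with factor k = 3:
[[1, 0], [3, 1]]
Result: (9, 3) → (9, 30)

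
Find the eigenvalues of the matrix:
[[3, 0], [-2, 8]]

Characteristic equation: det(A - λI) = 0
λ² - (trace)λ + (det) = 0
trace = 3 + 8 = 11, det = (3)(8) - (0)(-2) = 24
λ² - (11)λ + (24) = 0
λ = (11 ± √((11)² - 4·(24))) / 2 = (11 ± √25) / 2
Solving: λ = 3, 8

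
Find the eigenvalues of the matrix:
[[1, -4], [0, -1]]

Characteristic equation: det(A - λI) = 0
λ² - (trace)λ + (det) = 0
trace = 1 + -1 = 0, det = (1)(-1) - (-4)(0) = -1
λ² - (0)λ + (-1) = 0
λ = (0 ± √((0)² - 4·(-1))) / 2 = (0 ± √4) / 2
Solving: λ = -1, 1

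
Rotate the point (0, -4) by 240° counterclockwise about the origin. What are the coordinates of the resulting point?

Rotation matrix for 240°: [[cos 240°, -sin 240°], [sin 240°, cos 240°]] ≈ [[-0.500000, 0.866025], [-0.866025, -0.500000]]
[[-0.500000, 0.866025], [-0.866025, -0.500000]] × [0, -4]ᵀ ≈ [-3.4641, 2]ᵀ
Result: (-3.4641, 2)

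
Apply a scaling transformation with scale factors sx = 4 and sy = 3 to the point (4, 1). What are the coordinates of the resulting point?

Scaling matrix:
[[4, 0], [0, 3]]
Result: (4 × 4, 1 × 3) = (16, 3)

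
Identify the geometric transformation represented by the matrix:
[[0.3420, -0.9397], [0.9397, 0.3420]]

This matrix represents: rotation by 70° counterclockwise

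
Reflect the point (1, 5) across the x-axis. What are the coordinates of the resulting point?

Reflection across x-axis: (1, 5) → (1, -5)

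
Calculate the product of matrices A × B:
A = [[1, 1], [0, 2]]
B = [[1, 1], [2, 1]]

Matrix multiplication:
C[0][0] = 1×1 + 1×2 = 3
C[0][1] = 1×1 + 1×1 = 2
C[1][0] = 0×1 + 2×2 = 4
C[1][1] = 0×1 + 2×1 = 2
Result: [[3, 2], [4, 2]]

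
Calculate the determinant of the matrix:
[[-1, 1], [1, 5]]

For a 2×2 matrix [[a, b], [c, d]], det = ad - bc
det = (-1)(5) - (1)(1) = -5 - 1 = -6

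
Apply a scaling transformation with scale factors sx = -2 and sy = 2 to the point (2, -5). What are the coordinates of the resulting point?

Scaling matrix:
[[-2, 0], [0, 2]]
Result: (2 × -2, -5 × 2) = (-4, -10)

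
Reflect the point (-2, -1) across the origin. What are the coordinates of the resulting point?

Reflection across origin: (-2, -1) → (2, 1)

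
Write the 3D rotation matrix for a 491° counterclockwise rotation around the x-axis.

Rotation matrix for counterclockwise 491° around x-axis:
cos(491°) = -0.6561, sin(491°) = 0.7547
Result: [[1, 0, 0], [0, -0.6561, -0.7547], [0, 0.7547, -0.6561]]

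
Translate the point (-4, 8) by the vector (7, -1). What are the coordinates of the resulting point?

Translation by (7, -1) (homogeneous matrix [[1, 0, 7], [0, 1, -1], [0, 0, 1]]):
x' = -4 + 7 = 3
y' = 8 + -1 = 7
Result: (3, 7)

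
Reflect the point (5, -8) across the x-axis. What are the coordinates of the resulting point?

Reflection across x-axis: (5, -8) → (5, 8)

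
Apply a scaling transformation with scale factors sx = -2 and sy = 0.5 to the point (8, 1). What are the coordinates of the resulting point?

Scaling matrix:
[[-2, 0], [0, 0.50]]
Result: (8 × -2, 1 × 0.5) = (-16, 0.5)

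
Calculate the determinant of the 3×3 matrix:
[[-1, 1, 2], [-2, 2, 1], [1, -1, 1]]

Expansion along first row:
det = -1·det([[2,1],[-1,1]]) - 1·det([[-2,1],[1,1]]) + 2·det([[-2,2],[1,-1]])
    = -1·(2·1 - 1·-1) - 1·(-2·1 - 1·1) + 2·(-2·-1 - 2·1)
    = -1·3 - 1·-3 + 2·0
    = -3 + 3 + 0 = 0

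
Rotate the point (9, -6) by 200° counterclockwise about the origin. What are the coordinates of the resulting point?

Rotation matrix for 200°: [[cos 200°, -sin 200°], [sin 200°, cos 200°]] ≈ [[-0.939693, 0.342020], [-0.342020, -0.939693]]
[[-0.939693, 0.342020], [-0.342020, -0.939693]] × [9, -6]ᵀ ≈ [-10.5094, 2.5600]ᵀ
Result: (-10.5094, 2.5600)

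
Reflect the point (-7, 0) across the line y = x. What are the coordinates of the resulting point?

Reflection across line y = x: (-7, 0) → (0, -7)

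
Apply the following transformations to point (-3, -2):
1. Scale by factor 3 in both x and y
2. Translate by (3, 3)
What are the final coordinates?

Step 1: Scale (-3, -2) by 3 → (-9, -6)
Step 2: Translate by (3, 3) → (-6, -3)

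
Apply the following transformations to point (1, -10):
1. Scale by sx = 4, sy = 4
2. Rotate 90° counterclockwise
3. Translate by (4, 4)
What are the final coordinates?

Step 1: Scale → (4, -40)
Step 2: Rotate 90° → (40, 4)
Step 3: Translate → (44, 8)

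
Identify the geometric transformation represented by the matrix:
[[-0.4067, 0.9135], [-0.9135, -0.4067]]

This matrix represents: rotation by 246° counterclockwise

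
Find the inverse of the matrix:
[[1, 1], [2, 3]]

For [[a,b],[c,d]], inverse = (1/det)·[[d,-b],[-c,a]]
det = (1)(3) - (1)(2) = 3 - 2 = 1
Inverse = [[3, -1], [-2, 1]]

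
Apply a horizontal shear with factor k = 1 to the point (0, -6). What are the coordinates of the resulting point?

Shear matrix for horizontal shear with factor k = 1:
[[1, 1], [0, 1]]
Result: (0, -6) → (-6, -6)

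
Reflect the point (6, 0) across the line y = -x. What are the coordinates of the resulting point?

Reflection across line y = -x: (6, 0) → (0, -6)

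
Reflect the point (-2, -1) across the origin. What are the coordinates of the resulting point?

Reflection across origin: (-2, -1) → (2, 1)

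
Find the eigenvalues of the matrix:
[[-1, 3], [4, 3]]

Characteristic equation: det(A - λI) = 0
λ² - (trace)λ + (det) = 0
trace = -1 + 3 = 2, det = (-1)(3) - (3)(4) = -15
λ² - (2)λ + (-15) = 0
λ = (2 ± √((2)² - 4·(-15))) / 2 = (2 ± √64) / 2
Solving: λ = -3, 5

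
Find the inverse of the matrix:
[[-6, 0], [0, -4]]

For [[a,b],[c,d]], inverse = (1/det)·[[d,-b],[-c,a]]
det = (-6)(-4) - (0)(0) = 24 - 0 = 24
Inverse = (1/24)·[[-4, 0], [0, -6]]
= [[-1/6, 0], [0, -1/4]]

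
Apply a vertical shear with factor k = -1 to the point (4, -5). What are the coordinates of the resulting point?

Shear matrix for vertical shear with factor k = -1:
[[1, 0], [-1, 1]]
Result: (4, -5) → (4, -9)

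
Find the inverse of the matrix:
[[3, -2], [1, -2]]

For [[a,b],[c,d]], inverse = (1/det)·[[d,-b],[-c,a]]
det = (3)(-2) - (-2)(1) = -6 - -2 = -4
Inverse = (1/-4)·[[-2, 2], [-1, 3]]
= [[1/2, -1/2], [1/4, -3/4]]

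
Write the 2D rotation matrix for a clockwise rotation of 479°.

Rotation matrix formula: [[cos θ, -sin θ], [sin θ, cos θ]]
A clockwise rotation by 479° is equivalent to a counterclockwise rotation by -479°.
For θ = -479°:
cos(-479°) = -0.4848
sin(-479°) = -0.8746
Result: [[-0.4848, 0.8746], [-0.8746, -0.4848]]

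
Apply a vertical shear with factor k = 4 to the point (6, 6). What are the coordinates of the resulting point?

Shear matrix for vertical shear with factor k = 4:
[[1, 0], [4, 1]]
Result: (6, 6) → (6, 30)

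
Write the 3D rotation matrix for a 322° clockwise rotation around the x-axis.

Rotation matrix for clockwise 322° around x-axis:
A clockwise rotation by 322° is a counterclockwise rotation by -322°.
cos(-322°) = 0.7880, sin(-322°) = 0.6157
Result: [[1, 0, 0], [0, 0.7880, -0.6157], [0, 0.6157, 0.7880]]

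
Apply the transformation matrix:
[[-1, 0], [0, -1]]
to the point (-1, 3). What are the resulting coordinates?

Matrix multiplication:
[[-1, 0], [0, -1]] × [-1, 3]ᵀ
= [(-1)(-1) + (0)(3), (0)(-1) + (-1)(3)]ᵀ
= [1, -3]ᵀ
Result: (1, -3)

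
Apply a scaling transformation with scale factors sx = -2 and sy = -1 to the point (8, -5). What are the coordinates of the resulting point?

Scaling matrix:
[[-2, 0], [0, -1]]
Result: (8 × -2, -5 × -1) = (-16, 5)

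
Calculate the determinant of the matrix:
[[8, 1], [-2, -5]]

For a 2×2 matrix [[a, b], [c, d]], det = ad - bc
det = (8)(-5) - (1)(-2) = -40 - -2 = -38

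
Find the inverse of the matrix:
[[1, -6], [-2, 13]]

For [[a,b],[c,d]], inverse = (1/det)·[[d,-b],[-c,a]]
det = (1)(13) - (-6)(-2) = 13 - 12 = 1
Inverse = [[13, 6], [2, 1]]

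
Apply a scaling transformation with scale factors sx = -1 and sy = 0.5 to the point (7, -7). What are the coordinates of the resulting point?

Scaling matrix:
[[-1, 0], [0, 0.50]]
Result: (7 × -1, -7 × 0.5) = (-7, -3.5)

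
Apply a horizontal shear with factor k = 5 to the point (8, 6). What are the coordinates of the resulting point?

Shear matrix for horizontal shear with factor k = 5:
[[1, 5], [0, 1]]
Result: (8, 6) → (38, 6)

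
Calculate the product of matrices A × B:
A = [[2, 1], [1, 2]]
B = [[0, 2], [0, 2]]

Matrix multiplication:
C[0][0] = 2×0 + 1×0 = 0
C[0][1] = 2×2 + 1×2 = 6
C[1][0] = 1×0 + 2×0 = 0
C[1][1] = 1×2 + 2×2 = 6
Result: [[0, 6], [0, 6]]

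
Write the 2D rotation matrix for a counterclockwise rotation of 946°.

Rotation matrix formula: [[cos θ, -sin θ], [sin θ, cos θ]]
For θ = 946°:
cos(946°) = -0.6947
sin(946°) = -0.7193
Result: [[-0.6947, 0.7193], [-0.7193, -0.6947]]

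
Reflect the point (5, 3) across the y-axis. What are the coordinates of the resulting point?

Reflection across y-axis: (5, 3) → (-5, 3)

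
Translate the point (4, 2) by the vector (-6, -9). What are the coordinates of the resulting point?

Translation by (-6, -9) (homogeneous matrix [[1, 0, -6], [0, 1, -9], [0, 0, 1]]):
x' = 4 + -6 = -2
y' = 2 + -9 = -7
Result: (-2, -7)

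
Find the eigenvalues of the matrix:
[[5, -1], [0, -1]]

Characteristic equation: det(A - λI) = 0
λ² - (trace)λ + (det) = 0
trace = 5 + -1 = 4, det = (5)(-1) - (-1)(0) = -5
λ² - (4)λ + (-5) = 0
λ = (4 ± √((4)² - 4·(-5))) / 2 = (4 ± √36) / 2
Solving: λ = -1, 5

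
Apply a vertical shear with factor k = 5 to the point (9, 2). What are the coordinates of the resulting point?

Shear matrix for vertical shear with factor k = 5:
[[1, 0], [5, 1]]
Result: (9, 2) → (9, 47)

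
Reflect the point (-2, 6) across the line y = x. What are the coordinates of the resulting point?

Reflection across line y = x: (-2, 6) → (6, -2)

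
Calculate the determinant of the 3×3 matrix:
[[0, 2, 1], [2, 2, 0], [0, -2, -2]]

Expansion along first row:
det = 0·det([[2,0],[-2,-2]]) - 2·det([[2,0],[0,-2]]) + 1·det([[2,2],[0,-2]])
    = 0·(2·-2 - 0·-2) - 2·(2·-2 - 0·0) + 1·(2·-2 - 2·0)
    = 0·-4 - 2·-4 + 1·-4
    = 0 + 8 + -4 = 4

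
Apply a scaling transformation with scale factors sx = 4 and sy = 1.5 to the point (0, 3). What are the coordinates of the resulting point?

Scaling matrix:
[[4, 0], [0, 1.50]]
Result: (0 × 4, 3 × 1.5) = (0, 4.5)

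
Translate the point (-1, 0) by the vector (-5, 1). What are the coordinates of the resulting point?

Translation by (-5, 1) (homogeneous matrix [[1, 0, -5], [0, 1, 1], [0, 0, 1]]):
x' = -1 + -5 = -6
y' = 0 + 1 = 1
Result: (-6, 1)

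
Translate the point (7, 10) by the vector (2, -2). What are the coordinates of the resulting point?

Translation by (2, -2) (homogeneous matrix [[1, 0, 2], [0, 1, -2], [0, 0, 1]]):
x' = 7 + 2 = 9
y' = 10 + -2 = 8
Result: (9, 8)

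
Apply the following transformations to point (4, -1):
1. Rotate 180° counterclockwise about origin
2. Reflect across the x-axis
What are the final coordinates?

Step 1: Rotate 180° → (-4, 1)
Step 2: Reflect across x-axis → (-4, -1)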